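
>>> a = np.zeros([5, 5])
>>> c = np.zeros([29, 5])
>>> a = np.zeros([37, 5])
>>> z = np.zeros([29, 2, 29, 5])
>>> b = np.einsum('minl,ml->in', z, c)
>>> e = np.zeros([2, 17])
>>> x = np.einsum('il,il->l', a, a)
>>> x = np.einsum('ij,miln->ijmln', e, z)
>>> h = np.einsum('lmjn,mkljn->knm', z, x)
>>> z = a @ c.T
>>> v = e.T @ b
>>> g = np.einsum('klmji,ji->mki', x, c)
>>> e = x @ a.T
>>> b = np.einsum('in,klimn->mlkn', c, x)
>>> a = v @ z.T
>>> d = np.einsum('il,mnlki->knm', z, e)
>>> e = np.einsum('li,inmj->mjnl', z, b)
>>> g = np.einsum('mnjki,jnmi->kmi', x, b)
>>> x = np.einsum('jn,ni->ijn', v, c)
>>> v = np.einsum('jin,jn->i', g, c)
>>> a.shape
(17, 37)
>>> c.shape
(29, 5)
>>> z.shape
(37, 29)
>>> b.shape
(29, 17, 2, 5)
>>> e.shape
(2, 5, 17, 37)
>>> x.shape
(5, 17, 29)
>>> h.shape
(17, 5, 2)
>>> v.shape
(2,)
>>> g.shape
(29, 2, 5)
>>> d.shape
(29, 17, 2)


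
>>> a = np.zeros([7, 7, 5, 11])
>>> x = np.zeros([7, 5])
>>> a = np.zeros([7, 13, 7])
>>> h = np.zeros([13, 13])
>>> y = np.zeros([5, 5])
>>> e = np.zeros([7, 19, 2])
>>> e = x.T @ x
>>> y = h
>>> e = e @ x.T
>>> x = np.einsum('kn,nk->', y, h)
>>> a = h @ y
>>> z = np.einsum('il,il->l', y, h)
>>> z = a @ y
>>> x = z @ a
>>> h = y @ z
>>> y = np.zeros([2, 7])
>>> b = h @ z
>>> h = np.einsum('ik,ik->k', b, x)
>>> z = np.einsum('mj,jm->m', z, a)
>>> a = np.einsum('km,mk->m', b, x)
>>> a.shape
(13,)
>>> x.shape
(13, 13)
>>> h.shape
(13,)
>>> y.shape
(2, 7)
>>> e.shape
(5, 7)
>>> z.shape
(13,)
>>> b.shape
(13, 13)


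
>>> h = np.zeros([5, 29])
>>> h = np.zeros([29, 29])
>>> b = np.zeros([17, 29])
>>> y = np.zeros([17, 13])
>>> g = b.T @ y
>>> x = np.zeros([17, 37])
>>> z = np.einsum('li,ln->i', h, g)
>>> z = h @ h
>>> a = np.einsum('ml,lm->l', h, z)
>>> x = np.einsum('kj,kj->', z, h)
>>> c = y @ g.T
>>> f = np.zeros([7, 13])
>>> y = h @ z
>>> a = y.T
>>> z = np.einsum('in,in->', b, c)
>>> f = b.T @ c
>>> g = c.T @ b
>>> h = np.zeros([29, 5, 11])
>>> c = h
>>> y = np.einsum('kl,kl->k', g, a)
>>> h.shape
(29, 5, 11)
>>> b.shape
(17, 29)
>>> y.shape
(29,)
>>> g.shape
(29, 29)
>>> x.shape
()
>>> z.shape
()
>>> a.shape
(29, 29)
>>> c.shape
(29, 5, 11)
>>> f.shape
(29, 29)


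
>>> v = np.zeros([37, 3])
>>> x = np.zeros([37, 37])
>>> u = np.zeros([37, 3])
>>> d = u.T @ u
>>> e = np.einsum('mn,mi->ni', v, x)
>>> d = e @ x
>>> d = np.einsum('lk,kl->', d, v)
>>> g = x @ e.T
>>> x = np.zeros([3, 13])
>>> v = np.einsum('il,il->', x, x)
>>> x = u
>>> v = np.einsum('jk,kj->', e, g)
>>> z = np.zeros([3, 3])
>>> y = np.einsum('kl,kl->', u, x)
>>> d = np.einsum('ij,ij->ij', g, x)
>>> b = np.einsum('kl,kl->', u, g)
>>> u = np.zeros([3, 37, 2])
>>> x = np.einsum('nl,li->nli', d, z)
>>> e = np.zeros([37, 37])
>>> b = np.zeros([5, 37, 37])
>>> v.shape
()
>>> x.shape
(37, 3, 3)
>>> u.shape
(3, 37, 2)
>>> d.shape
(37, 3)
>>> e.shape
(37, 37)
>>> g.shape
(37, 3)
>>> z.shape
(3, 3)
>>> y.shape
()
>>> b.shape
(5, 37, 37)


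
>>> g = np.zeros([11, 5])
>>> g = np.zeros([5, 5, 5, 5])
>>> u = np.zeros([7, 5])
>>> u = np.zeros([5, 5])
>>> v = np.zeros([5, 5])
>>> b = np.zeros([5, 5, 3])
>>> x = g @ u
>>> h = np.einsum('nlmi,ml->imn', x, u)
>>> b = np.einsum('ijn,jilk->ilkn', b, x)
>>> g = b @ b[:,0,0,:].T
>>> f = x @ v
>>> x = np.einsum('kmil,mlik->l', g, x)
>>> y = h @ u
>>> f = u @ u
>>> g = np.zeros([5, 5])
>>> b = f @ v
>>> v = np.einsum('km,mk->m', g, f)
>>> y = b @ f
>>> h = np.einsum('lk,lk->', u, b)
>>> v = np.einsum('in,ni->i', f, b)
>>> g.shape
(5, 5)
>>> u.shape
(5, 5)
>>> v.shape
(5,)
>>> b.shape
(5, 5)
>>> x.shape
(5,)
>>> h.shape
()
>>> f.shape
(5, 5)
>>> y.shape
(5, 5)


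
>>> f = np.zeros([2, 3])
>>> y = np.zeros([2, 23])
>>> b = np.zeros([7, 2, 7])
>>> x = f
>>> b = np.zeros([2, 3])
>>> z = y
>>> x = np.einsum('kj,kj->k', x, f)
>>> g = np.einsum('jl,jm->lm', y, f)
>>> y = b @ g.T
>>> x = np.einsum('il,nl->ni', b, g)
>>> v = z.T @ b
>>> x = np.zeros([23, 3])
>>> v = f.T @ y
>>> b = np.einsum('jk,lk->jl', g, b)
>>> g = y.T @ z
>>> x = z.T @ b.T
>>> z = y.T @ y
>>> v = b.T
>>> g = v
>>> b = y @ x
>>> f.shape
(2, 3)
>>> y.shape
(2, 23)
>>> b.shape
(2, 23)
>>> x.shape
(23, 23)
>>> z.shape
(23, 23)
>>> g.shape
(2, 23)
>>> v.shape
(2, 23)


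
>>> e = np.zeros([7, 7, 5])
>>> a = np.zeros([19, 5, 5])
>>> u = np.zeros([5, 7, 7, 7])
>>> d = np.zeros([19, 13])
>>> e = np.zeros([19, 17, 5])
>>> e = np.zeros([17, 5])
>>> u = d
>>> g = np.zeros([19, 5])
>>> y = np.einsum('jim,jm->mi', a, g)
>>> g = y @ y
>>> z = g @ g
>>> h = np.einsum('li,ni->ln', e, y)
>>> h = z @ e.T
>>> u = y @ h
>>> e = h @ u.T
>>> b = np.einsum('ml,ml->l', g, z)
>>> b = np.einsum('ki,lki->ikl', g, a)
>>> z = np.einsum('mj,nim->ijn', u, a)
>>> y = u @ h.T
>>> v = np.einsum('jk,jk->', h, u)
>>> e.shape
(5, 5)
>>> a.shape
(19, 5, 5)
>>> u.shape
(5, 17)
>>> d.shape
(19, 13)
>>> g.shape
(5, 5)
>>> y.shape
(5, 5)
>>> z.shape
(5, 17, 19)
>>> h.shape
(5, 17)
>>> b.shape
(5, 5, 19)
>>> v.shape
()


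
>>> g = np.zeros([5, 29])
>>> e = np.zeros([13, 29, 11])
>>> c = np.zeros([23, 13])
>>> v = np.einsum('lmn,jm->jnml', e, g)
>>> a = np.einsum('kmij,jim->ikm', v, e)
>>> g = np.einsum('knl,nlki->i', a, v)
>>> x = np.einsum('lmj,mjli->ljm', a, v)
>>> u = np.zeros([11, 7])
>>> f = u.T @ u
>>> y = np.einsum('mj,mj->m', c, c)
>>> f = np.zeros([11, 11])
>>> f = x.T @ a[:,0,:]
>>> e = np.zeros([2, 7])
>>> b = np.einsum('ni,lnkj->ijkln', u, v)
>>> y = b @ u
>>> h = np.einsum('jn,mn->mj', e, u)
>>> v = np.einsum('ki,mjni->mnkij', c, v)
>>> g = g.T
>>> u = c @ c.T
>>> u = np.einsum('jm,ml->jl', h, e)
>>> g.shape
(13,)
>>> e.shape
(2, 7)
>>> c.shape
(23, 13)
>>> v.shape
(5, 29, 23, 13, 11)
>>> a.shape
(29, 5, 11)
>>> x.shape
(29, 11, 5)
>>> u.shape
(11, 7)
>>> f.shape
(5, 11, 11)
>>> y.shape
(7, 13, 29, 5, 7)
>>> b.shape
(7, 13, 29, 5, 11)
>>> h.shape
(11, 2)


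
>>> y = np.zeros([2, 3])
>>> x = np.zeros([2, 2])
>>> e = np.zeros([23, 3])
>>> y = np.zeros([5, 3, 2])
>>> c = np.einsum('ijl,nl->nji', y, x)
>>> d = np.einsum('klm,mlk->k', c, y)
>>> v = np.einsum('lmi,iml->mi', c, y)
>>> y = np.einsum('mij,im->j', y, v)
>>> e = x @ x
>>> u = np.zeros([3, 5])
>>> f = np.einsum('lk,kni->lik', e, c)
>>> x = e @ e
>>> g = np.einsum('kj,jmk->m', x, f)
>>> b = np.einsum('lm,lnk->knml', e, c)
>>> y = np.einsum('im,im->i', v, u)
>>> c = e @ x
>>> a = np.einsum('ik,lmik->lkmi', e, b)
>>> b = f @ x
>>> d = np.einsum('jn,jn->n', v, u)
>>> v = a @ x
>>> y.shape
(3,)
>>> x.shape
(2, 2)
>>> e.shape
(2, 2)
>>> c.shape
(2, 2)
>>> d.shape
(5,)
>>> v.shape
(5, 2, 3, 2)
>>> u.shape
(3, 5)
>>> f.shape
(2, 5, 2)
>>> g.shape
(5,)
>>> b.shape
(2, 5, 2)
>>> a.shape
(5, 2, 3, 2)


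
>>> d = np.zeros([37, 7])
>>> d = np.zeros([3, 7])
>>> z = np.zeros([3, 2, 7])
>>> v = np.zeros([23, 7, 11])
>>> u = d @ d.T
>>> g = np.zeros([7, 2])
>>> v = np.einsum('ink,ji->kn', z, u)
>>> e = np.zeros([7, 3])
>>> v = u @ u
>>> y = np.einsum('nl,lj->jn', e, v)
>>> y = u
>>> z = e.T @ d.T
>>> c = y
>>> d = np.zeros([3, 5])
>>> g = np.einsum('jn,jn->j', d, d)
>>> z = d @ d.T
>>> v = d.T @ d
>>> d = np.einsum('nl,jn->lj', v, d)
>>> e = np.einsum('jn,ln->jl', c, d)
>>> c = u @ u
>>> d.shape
(5, 3)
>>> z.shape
(3, 3)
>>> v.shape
(5, 5)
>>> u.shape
(3, 3)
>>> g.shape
(3,)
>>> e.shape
(3, 5)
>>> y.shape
(3, 3)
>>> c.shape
(3, 3)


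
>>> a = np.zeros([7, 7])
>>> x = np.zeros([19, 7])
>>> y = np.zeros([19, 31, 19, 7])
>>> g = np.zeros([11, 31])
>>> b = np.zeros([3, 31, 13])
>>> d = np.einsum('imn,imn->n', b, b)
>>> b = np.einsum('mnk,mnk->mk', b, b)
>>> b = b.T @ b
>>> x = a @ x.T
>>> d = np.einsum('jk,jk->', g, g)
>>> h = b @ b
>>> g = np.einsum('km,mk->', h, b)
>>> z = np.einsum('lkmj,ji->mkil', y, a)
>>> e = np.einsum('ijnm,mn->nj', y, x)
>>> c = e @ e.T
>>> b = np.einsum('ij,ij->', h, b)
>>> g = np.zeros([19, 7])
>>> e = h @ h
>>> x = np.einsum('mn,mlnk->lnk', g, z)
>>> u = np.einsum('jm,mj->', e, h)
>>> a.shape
(7, 7)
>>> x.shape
(31, 7, 19)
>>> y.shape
(19, 31, 19, 7)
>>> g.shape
(19, 7)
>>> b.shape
()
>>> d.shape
()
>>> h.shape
(13, 13)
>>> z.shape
(19, 31, 7, 19)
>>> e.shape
(13, 13)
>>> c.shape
(19, 19)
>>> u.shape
()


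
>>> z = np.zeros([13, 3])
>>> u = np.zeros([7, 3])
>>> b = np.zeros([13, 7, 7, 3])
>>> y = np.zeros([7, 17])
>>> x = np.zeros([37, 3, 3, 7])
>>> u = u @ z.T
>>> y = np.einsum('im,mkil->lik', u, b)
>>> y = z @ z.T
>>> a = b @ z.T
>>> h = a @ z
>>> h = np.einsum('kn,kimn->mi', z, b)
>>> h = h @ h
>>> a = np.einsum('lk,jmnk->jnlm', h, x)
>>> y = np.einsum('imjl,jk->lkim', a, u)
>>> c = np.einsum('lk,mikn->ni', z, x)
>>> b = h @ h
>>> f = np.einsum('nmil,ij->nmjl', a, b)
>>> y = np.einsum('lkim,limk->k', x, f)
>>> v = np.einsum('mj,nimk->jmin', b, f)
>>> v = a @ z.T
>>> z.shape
(13, 3)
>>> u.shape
(7, 13)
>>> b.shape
(7, 7)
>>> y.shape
(3,)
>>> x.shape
(37, 3, 3, 7)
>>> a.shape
(37, 3, 7, 3)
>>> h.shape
(7, 7)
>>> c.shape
(7, 3)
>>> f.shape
(37, 3, 7, 3)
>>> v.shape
(37, 3, 7, 13)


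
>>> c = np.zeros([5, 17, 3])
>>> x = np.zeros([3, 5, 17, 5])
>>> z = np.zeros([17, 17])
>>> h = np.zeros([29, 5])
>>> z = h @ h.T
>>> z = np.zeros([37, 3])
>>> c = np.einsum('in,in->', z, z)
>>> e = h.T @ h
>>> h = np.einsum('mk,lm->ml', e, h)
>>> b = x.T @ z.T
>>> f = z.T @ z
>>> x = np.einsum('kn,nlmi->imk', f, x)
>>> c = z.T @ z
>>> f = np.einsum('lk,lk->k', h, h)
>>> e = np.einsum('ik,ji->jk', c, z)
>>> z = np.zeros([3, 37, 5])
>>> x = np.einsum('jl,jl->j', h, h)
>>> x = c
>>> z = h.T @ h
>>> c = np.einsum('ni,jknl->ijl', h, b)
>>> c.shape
(29, 5, 37)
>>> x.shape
(3, 3)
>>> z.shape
(29, 29)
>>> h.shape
(5, 29)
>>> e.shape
(37, 3)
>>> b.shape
(5, 17, 5, 37)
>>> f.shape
(29,)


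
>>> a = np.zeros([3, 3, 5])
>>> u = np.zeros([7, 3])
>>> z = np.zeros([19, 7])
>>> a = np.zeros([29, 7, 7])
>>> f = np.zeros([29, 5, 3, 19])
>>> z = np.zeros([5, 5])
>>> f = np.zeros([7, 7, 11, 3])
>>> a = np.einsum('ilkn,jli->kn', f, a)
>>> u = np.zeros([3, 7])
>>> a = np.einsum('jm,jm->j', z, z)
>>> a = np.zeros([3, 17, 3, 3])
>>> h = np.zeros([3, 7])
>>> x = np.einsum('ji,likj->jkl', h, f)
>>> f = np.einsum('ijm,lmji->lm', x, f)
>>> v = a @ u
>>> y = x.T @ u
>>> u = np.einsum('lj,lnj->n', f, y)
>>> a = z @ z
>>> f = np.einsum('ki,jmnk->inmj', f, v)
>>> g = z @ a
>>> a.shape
(5, 5)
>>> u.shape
(11,)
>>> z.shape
(5, 5)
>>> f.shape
(7, 3, 17, 3)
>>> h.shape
(3, 7)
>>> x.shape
(3, 11, 7)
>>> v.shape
(3, 17, 3, 7)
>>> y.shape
(7, 11, 7)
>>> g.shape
(5, 5)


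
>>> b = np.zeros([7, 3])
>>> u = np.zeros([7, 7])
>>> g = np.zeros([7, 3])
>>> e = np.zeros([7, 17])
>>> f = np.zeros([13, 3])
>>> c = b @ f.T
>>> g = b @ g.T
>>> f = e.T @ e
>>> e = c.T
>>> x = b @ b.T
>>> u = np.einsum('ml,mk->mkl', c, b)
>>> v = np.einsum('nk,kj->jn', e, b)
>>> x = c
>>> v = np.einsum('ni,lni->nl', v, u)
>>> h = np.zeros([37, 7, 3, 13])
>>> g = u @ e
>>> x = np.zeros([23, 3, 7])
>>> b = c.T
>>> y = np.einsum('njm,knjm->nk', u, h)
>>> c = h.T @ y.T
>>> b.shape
(13, 7)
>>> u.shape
(7, 3, 13)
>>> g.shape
(7, 3, 7)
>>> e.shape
(13, 7)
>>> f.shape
(17, 17)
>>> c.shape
(13, 3, 7, 7)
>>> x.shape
(23, 3, 7)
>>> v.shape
(3, 7)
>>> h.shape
(37, 7, 3, 13)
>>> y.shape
(7, 37)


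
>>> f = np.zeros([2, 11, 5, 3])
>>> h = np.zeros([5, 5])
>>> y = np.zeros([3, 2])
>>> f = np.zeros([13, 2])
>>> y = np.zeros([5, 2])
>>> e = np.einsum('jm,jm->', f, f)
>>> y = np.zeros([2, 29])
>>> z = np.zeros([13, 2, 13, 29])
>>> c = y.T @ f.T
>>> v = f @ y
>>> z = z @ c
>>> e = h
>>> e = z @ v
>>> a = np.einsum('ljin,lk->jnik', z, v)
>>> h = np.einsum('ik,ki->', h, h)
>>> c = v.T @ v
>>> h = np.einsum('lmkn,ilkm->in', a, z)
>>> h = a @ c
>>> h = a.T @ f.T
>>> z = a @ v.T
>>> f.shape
(13, 2)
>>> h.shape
(29, 13, 13, 13)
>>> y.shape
(2, 29)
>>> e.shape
(13, 2, 13, 29)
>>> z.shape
(2, 13, 13, 13)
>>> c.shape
(29, 29)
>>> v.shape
(13, 29)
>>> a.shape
(2, 13, 13, 29)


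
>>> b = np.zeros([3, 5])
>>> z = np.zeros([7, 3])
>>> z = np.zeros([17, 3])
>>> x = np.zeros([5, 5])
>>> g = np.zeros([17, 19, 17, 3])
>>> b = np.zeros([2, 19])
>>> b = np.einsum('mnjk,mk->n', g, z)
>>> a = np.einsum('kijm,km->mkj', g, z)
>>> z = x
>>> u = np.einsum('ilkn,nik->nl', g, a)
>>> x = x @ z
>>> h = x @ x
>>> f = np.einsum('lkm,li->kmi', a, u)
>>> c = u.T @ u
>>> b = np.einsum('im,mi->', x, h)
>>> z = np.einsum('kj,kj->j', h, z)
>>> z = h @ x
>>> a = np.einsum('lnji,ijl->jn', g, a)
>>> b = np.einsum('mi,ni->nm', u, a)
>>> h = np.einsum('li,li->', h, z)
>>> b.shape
(17, 3)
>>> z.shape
(5, 5)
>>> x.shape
(5, 5)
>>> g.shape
(17, 19, 17, 3)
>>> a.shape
(17, 19)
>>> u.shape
(3, 19)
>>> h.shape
()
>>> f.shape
(17, 17, 19)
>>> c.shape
(19, 19)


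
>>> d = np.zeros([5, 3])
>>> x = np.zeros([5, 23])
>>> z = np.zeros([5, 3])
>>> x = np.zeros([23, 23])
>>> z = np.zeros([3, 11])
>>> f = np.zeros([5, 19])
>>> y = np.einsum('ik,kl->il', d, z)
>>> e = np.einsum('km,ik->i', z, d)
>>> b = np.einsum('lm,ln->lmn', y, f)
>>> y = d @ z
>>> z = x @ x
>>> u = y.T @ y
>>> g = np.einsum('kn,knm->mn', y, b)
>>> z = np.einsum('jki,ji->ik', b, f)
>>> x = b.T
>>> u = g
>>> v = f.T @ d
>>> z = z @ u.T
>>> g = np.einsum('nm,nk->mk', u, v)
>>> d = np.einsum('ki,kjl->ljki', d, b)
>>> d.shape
(19, 11, 5, 3)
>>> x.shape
(19, 11, 5)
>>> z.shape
(19, 19)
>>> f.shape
(5, 19)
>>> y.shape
(5, 11)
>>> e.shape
(5,)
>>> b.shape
(5, 11, 19)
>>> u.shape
(19, 11)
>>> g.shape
(11, 3)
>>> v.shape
(19, 3)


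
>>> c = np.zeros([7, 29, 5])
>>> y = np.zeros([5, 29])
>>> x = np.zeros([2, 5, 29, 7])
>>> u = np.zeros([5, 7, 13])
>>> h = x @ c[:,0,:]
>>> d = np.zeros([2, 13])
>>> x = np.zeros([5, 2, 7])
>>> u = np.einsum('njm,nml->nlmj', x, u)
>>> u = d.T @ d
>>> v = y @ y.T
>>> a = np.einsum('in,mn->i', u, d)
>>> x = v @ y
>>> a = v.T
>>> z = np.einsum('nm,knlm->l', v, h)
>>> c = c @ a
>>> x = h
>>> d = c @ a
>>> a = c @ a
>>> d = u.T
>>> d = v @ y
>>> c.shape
(7, 29, 5)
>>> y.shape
(5, 29)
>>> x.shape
(2, 5, 29, 5)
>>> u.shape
(13, 13)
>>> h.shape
(2, 5, 29, 5)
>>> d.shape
(5, 29)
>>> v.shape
(5, 5)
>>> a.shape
(7, 29, 5)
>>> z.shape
(29,)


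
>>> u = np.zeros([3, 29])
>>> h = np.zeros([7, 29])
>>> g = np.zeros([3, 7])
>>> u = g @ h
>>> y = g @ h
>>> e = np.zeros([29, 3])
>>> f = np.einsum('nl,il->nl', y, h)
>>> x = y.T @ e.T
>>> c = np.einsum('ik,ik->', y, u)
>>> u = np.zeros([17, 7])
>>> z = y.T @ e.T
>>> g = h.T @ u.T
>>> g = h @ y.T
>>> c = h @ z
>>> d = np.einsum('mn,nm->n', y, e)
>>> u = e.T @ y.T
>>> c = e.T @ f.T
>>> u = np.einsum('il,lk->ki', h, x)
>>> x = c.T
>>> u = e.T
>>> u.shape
(3, 29)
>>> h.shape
(7, 29)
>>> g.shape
(7, 3)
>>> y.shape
(3, 29)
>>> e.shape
(29, 3)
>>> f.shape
(3, 29)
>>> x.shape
(3, 3)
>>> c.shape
(3, 3)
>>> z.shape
(29, 29)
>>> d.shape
(29,)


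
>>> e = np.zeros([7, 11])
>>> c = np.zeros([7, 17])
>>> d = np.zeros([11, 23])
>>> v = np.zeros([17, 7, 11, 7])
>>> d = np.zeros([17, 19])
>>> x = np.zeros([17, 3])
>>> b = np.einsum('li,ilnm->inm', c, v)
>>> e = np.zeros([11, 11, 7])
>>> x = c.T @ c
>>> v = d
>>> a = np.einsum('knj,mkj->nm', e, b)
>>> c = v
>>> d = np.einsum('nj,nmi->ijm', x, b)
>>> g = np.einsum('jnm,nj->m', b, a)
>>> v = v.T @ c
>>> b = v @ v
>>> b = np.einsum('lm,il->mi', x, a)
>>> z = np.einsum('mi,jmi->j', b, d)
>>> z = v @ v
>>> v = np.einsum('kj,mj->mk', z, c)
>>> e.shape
(11, 11, 7)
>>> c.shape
(17, 19)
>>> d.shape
(7, 17, 11)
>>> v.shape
(17, 19)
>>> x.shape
(17, 17)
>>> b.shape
(17, 11)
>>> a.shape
(11, 17)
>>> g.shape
(7,)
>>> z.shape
(19, 19)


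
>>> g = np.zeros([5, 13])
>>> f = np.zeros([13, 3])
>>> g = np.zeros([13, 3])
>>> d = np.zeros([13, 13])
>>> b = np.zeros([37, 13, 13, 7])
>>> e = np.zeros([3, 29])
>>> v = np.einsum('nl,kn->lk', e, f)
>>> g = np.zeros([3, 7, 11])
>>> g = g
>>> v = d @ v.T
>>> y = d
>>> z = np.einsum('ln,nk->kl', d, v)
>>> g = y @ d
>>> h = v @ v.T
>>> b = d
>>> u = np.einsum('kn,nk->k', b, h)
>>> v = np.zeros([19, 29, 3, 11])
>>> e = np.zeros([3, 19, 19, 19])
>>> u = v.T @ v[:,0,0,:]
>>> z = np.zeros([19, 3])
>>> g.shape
(13, 13)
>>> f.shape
(13, 3)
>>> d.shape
(13, 13)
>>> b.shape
(13, 13)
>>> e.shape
(3, 19, 19, 19)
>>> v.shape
(19, 29, 3, 11)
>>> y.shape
(13, 13)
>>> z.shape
(19, 3)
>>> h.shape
(13, 13)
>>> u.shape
(11, 3, 29, 11)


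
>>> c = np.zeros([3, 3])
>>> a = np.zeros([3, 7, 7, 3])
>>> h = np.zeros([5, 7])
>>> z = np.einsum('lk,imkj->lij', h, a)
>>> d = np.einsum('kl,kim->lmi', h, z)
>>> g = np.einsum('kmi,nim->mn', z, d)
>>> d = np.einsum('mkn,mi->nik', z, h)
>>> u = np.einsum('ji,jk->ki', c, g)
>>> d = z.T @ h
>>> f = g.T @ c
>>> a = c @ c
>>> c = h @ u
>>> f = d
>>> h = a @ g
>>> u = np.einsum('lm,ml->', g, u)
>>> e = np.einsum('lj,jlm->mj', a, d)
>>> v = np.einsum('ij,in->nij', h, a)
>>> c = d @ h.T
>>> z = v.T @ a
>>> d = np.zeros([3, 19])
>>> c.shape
(3, 3, 3)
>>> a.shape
(3, 3)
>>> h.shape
(3, 7)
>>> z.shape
(7, 3, 3)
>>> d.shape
(3, 19)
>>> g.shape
(3, 7)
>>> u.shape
()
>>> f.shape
(3, 3, 7)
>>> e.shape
(7, 3)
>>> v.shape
(3, 3, 7)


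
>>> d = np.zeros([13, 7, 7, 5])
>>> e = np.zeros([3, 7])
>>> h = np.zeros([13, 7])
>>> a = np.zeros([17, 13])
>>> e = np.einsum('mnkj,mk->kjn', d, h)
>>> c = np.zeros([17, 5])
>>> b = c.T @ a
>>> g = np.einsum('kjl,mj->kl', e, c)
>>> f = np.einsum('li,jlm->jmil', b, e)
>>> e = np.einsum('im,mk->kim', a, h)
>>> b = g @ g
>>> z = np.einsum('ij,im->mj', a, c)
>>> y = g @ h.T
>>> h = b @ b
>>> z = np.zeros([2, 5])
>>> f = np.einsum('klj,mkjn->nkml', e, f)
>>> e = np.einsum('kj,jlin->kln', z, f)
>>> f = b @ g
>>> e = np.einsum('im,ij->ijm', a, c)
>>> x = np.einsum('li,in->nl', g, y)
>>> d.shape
(13, 7, 7, 5)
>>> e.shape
(17, 5, 13)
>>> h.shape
(7, 7)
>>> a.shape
(17, 13)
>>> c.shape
(17, 5)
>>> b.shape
(7, 7)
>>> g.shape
(7, 7)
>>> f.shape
(7, 7)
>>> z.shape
(2, 5)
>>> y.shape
(7, 13)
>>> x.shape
(13, 7)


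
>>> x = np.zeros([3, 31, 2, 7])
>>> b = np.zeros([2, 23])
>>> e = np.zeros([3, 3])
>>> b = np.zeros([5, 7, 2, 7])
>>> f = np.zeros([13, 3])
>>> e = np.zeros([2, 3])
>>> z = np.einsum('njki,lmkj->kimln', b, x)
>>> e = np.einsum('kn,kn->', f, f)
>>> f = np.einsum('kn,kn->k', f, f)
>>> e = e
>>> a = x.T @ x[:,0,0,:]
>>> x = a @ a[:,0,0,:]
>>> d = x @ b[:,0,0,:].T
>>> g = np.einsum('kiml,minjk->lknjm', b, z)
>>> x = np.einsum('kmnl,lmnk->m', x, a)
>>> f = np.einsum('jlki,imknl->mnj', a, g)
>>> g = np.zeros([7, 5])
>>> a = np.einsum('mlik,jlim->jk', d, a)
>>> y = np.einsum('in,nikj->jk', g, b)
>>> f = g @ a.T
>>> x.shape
(2,)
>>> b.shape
(5, 7, 2, 7)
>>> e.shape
()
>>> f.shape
(7, 7)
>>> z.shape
(2, 7, 31, 3, 5)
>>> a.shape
(7, 5)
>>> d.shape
(7, 2, 31, 5)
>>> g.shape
(7, 5)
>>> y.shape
(7, 2)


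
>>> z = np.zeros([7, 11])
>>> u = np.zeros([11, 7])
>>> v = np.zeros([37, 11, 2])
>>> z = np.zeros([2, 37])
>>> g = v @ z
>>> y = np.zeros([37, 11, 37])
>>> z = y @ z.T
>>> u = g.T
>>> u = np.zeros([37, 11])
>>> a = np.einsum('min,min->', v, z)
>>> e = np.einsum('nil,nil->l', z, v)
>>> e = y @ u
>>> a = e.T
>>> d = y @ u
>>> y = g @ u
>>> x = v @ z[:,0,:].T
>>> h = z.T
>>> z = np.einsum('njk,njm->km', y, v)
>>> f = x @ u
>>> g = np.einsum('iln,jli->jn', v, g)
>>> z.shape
(11, 2)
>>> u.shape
(37, 11)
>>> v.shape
(37, 11, 2)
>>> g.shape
(37, 2)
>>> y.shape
(37, 11, 11)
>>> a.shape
(11, 11, 37)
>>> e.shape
(37, 11, 11)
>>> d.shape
(37, 11, 11)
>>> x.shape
(37, 11, 37)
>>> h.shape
(2, 11, 37)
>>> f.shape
(37, 11, 11)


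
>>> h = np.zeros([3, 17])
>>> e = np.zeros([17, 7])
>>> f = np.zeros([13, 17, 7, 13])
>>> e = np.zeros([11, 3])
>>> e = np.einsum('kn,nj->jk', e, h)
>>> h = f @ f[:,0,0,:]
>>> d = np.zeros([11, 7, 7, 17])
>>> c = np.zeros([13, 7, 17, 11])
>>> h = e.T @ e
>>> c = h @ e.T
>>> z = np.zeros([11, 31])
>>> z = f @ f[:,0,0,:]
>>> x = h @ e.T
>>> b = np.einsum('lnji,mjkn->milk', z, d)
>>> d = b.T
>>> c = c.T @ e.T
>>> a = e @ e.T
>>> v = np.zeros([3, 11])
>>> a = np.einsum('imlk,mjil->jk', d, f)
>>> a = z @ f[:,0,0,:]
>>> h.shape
(11, 11)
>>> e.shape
(17, 11)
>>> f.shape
(13, 17, 7, 13)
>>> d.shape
(7, 13, 13, 11)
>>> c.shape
(17, 17)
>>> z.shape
(13, 17, 7, 13)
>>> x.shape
(11, 17)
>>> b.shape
(11, 13, 13, 7)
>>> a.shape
(13, 17, 7, 13)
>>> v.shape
(3, 11)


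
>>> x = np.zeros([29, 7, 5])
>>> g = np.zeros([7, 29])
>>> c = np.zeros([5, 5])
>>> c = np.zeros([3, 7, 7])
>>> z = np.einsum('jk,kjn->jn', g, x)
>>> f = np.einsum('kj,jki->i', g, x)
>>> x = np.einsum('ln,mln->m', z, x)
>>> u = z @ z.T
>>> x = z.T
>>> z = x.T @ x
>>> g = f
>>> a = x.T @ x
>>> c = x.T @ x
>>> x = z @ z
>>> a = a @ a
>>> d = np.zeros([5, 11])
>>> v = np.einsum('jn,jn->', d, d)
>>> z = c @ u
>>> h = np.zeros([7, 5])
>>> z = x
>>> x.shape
(7, 7)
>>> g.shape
(5,)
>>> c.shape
(7, 7)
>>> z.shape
(7, 7)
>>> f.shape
(5,)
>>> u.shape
(7, 7)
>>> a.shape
(7, 7)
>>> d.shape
(5, 11)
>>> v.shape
()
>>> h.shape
(7, 5)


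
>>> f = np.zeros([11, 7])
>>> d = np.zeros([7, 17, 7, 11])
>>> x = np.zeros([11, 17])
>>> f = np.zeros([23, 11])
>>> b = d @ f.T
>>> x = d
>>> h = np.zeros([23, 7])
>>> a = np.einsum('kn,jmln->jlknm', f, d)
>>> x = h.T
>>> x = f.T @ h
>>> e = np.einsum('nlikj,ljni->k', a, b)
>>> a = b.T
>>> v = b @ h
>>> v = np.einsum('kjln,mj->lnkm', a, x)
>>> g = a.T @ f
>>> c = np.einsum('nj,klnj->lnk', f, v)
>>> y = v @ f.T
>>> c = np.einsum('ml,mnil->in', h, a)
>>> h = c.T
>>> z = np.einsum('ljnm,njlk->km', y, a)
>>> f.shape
(23, 11)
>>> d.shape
(7, 17, 7, 11)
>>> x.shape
(11, 7)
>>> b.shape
(7, 17, 7, 23)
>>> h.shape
(7, 17)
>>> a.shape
(23, 7, 17, 7)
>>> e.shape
(11,)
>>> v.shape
(17, 7, 23, 11)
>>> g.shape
(7, 17, 7, 11)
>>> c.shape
(17, 7)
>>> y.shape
(17, 7, 23, 23)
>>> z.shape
(7, 23)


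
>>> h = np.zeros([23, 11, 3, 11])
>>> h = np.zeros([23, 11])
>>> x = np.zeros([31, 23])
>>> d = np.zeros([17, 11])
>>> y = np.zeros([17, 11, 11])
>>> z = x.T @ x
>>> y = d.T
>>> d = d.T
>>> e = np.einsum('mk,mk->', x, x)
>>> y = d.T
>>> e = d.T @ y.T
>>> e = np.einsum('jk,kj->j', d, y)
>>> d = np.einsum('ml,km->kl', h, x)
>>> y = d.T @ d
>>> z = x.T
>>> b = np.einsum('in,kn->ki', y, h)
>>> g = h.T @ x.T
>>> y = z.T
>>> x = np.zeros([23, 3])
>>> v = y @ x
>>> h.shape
(23, 11)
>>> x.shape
(23, 3)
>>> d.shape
(31, 11)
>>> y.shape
(31, 23)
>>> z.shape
(23, 31)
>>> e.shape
(11,)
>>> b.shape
(23, 11)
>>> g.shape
(11, 31)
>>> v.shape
(31, 3)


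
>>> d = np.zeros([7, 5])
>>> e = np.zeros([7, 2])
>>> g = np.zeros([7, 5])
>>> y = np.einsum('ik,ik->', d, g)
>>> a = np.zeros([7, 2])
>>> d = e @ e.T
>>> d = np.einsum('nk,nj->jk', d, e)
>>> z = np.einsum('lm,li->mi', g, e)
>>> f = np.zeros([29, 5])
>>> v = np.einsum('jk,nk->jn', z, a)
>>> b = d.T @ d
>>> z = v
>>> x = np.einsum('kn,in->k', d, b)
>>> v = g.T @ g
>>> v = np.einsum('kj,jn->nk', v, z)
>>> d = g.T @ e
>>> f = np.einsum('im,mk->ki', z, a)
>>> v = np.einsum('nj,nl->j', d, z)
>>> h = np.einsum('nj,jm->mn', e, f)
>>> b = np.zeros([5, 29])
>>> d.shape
(5, 2)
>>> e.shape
(7, 2)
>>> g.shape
(7, 5)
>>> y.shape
()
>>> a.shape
(7, 2)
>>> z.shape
(5, 7)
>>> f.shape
(2, 5)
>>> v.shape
(2,)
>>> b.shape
(5, 29)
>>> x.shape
(2,)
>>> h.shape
(5, 7)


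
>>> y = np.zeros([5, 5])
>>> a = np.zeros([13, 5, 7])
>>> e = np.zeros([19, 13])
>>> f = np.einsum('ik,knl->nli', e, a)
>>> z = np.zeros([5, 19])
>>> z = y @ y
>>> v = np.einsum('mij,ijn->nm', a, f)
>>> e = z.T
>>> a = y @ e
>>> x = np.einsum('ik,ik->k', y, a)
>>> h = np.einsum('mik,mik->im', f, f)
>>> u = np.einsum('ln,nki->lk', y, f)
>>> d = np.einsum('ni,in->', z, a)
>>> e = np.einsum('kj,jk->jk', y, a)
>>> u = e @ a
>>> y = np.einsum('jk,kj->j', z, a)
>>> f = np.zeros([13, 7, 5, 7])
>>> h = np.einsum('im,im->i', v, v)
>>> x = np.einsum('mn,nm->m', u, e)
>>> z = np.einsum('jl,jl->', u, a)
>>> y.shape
(5,)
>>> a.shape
(5, 5)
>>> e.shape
(5, 5)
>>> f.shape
(13, 7, 5, 7)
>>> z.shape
()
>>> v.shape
(19, 13)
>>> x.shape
(5,)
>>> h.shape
(19,)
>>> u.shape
(5, 5)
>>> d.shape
()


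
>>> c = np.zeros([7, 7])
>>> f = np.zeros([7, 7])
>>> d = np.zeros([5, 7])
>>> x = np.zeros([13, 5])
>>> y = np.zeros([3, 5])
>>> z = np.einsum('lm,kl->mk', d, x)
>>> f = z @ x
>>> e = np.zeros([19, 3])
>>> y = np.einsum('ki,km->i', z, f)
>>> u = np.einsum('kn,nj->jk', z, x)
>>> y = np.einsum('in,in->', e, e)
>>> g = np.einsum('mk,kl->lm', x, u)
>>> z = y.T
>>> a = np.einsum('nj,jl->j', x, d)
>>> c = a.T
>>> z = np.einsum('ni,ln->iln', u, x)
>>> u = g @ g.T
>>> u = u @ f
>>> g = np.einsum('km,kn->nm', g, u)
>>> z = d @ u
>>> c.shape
(5,)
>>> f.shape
(7, 5)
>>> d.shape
(5, 7)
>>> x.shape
(13, 5)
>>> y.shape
()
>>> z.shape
(5, 5)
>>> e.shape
(19, 3)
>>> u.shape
(7, 5)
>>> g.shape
(5, 13)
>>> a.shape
(5,)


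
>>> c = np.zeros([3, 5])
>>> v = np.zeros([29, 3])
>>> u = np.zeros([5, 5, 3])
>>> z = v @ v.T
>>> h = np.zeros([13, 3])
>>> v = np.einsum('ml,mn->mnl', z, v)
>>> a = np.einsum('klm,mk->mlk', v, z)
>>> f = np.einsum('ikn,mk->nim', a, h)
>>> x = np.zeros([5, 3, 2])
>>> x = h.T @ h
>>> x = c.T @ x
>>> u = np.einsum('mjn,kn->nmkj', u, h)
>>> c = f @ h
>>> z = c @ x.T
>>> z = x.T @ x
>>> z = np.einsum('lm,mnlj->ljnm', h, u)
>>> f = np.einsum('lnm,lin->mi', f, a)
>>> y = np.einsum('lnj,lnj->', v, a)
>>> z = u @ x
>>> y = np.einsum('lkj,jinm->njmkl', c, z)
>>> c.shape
(29, 29, 3)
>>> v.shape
(29, 3, 29)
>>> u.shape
(3, 5, 13, 5)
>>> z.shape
(3, 5, 13, 3)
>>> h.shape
(13, 3)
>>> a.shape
(29, 3, 29)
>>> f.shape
(13, 3)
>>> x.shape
(5, 3)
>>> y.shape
(13, 3, 3, 29, 29)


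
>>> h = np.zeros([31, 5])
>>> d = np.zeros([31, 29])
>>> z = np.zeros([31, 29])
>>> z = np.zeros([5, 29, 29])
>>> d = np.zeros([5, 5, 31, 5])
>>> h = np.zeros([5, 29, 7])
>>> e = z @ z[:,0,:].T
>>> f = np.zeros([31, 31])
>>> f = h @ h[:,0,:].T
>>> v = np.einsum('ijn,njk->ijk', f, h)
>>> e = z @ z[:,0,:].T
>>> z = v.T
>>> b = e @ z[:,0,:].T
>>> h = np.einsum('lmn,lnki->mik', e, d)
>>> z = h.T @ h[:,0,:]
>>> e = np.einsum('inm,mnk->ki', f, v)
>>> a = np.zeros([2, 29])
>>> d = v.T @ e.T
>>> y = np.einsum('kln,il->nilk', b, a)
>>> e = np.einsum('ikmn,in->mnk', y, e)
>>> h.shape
(29, 5, 31)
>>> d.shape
(7, 29, 7)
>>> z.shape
(31, 5, 31)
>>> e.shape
(29, 5, 2)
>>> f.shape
(5, 29, 5)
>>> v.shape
(5, 29, 7)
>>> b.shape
(5, 29, 7)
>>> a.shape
(2, 29)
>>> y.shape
(7, 2, 29, 5)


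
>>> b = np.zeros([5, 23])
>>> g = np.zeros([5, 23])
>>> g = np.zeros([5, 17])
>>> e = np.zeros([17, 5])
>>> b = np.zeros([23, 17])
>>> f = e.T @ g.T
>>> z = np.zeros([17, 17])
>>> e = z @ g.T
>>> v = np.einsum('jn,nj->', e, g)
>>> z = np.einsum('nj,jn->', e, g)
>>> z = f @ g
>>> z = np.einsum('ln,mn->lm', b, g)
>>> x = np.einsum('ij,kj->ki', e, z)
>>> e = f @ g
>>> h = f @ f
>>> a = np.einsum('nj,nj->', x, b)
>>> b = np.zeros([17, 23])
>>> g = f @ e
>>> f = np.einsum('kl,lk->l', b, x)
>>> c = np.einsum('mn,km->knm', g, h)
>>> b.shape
(17, 23)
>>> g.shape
(5, 17)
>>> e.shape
(5, 17)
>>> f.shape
(23,)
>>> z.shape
(23, 5)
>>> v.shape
()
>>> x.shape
(23, 17)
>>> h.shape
(5, 5)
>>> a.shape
()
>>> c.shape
(5, 17, 5)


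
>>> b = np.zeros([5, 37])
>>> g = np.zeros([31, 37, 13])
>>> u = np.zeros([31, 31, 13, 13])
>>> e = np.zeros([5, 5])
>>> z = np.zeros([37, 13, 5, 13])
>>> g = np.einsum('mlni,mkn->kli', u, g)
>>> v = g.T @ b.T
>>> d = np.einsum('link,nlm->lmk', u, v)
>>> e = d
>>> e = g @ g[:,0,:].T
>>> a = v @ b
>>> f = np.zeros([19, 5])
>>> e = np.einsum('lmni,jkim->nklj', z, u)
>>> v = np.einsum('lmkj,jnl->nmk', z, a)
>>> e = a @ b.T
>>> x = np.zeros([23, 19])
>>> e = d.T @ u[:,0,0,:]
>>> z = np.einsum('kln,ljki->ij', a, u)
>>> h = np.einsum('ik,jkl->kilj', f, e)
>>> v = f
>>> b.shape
(5, 37)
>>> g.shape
(37, 31, 13)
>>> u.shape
(31, 31, 13, 13)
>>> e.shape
(13, 5, 13)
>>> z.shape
(13, 31)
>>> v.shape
(19, 5)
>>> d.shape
(31, 5, 13)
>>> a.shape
(13, 31, 37)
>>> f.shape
(19, 5)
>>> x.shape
(23, 19)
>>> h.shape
(5, 19, 13, 13)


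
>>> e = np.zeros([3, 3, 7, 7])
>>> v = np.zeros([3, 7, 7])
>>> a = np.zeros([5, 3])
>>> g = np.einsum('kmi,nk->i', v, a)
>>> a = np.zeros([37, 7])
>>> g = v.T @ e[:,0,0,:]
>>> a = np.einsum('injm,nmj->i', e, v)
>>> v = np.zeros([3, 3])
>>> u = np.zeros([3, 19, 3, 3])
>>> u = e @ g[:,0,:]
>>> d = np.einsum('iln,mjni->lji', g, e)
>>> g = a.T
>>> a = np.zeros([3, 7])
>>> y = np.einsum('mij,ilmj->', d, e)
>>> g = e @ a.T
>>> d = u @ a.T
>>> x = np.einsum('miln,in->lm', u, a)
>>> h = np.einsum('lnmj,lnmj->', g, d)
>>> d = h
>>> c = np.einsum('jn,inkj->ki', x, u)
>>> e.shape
(3, 3, 7, 7)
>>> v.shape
(3, 3)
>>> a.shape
(3, 7)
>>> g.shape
(3, 3, 7, 3)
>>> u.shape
(3, 3, 7, 7)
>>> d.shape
()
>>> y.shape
()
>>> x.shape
(7, 3)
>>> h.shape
()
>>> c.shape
(7, 3)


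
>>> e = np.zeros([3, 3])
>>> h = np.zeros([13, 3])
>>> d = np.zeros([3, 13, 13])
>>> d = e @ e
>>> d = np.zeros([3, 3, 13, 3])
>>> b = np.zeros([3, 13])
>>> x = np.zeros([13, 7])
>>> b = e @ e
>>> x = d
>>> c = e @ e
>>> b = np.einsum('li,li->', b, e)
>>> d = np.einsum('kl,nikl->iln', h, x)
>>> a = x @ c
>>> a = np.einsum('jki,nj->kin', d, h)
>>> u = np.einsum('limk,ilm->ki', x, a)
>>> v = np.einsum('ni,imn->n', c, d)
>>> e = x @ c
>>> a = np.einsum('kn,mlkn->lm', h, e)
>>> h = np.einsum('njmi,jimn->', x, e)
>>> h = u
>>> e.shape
(3, 3, 13, 3)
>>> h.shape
(3, 3)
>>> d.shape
(3, 3, 3)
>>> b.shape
()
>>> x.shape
(3, 3, 13, 3)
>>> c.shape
(3, 3)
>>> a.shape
(3, 3)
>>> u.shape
(3, 3)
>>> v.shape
(3,)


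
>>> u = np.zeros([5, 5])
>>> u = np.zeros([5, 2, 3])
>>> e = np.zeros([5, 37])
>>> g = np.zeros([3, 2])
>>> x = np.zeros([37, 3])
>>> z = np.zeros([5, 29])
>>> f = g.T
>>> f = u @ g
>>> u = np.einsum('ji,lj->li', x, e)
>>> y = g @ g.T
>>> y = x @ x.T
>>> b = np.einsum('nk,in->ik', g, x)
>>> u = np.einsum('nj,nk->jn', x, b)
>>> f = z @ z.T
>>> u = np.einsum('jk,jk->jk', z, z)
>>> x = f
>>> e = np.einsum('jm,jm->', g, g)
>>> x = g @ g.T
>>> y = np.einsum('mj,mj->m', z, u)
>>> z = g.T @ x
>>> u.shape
(5, 29)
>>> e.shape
()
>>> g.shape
(3, 2)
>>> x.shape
(3, 3)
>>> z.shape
(2, 3)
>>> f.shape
(5, 5)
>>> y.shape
(5,)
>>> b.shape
(37, 2)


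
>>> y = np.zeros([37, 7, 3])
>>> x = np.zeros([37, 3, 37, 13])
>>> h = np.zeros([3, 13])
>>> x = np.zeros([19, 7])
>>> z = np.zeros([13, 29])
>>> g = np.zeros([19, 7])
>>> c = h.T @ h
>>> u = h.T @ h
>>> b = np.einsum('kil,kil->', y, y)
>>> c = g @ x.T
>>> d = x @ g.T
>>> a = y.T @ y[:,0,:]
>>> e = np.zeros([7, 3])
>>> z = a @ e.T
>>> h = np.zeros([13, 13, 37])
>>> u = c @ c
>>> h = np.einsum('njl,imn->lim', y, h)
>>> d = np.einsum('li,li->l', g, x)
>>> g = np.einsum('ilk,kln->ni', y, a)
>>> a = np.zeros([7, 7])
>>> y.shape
(37, 7, 3)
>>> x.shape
(19, 7)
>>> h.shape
(3, 13, 13)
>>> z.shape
(3, 7, 7)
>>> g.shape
(3, 37)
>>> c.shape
(19, 19)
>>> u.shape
(19, 19)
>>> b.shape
()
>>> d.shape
(19,)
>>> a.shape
(7, 7)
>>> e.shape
(7, 3)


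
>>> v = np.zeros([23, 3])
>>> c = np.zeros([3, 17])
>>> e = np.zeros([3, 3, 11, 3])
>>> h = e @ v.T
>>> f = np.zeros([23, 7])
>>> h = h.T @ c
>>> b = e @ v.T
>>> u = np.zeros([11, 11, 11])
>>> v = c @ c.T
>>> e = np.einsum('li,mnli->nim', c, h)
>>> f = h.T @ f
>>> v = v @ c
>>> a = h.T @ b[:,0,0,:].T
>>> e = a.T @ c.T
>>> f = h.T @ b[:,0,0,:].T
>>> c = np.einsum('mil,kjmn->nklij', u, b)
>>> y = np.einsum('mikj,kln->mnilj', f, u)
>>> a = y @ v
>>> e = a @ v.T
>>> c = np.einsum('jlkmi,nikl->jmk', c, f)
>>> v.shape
(3, 17)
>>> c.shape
(23, 11, 11)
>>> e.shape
(17, 11, 3, 11, 3)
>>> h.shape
(23, 11, 3, 17)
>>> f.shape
(17, 3, 11, 3)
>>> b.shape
(3, 3, 11, 23)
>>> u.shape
(11, 11, 11)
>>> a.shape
(17, 11, 3, 11, 17)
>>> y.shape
(17, 11, 3, 11, 3)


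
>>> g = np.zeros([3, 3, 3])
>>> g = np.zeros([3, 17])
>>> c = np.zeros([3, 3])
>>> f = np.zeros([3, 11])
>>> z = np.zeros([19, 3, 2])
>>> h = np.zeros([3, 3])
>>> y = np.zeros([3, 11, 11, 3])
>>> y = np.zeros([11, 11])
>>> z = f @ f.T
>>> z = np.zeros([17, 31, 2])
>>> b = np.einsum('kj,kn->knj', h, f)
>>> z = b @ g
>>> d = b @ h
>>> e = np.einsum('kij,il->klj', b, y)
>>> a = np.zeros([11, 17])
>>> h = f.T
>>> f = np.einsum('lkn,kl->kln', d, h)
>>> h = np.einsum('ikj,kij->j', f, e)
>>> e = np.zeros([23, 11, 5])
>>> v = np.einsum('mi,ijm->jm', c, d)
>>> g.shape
(3, 17)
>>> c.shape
(3, 3)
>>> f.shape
(11, 3, 3)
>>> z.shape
(3, 11, 17)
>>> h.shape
(3,)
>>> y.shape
(11, 11)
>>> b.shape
(3, 11, 3)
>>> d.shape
(3, 11, 3)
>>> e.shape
(23, 11, 5)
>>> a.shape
(11, 17)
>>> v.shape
(11, 3)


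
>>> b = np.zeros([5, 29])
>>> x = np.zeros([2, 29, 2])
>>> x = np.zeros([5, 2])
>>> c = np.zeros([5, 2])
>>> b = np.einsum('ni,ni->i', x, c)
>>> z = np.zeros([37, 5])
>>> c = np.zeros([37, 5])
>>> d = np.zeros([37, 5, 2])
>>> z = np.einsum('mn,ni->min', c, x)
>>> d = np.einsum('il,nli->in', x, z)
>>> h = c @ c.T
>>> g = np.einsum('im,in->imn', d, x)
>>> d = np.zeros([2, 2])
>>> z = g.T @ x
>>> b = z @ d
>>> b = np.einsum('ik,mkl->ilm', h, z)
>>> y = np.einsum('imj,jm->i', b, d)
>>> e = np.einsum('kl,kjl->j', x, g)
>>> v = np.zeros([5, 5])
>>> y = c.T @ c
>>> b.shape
(37, 2, 2)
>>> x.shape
(5, 2)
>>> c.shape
(37, 5)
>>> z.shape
(2, 37, 2)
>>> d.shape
(2, 2)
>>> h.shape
(37, 37)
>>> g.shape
(5, 37, 2)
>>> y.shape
(5, 5)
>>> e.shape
(37,)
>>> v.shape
(5, 5)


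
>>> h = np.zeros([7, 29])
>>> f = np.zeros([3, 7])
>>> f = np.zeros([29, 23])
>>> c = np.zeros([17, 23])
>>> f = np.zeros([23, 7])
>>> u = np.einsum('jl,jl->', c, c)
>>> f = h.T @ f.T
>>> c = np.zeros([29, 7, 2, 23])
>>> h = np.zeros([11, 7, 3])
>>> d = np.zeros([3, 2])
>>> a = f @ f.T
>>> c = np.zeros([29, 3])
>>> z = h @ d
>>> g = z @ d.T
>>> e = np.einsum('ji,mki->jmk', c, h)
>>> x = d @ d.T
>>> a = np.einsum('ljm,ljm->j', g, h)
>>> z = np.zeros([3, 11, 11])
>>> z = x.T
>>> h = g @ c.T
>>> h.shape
(11, 7, 29)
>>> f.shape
(29, 23)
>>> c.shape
(29, 3)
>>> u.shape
()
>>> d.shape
(3, 2)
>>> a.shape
(7,)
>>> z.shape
(3, 3)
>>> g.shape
(11, 7, 3)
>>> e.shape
(29, 11, 7)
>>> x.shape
(3, 3)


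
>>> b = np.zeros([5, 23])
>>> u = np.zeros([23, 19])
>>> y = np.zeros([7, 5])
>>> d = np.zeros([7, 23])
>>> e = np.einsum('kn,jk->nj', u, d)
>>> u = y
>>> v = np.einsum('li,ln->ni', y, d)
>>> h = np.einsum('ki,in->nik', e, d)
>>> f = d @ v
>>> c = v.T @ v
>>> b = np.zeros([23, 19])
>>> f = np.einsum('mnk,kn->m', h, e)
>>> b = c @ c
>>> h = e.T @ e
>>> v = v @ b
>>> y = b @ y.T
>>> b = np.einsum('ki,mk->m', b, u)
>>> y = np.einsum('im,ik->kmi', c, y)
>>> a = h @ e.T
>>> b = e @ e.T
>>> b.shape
(19, 19)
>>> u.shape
(7, 5)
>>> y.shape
(7, 5, 5)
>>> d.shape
(7, 23)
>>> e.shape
(19, 7)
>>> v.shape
(23, 5)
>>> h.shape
(7, 7)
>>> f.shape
(23,)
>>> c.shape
(5, 5)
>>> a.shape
(7, 19)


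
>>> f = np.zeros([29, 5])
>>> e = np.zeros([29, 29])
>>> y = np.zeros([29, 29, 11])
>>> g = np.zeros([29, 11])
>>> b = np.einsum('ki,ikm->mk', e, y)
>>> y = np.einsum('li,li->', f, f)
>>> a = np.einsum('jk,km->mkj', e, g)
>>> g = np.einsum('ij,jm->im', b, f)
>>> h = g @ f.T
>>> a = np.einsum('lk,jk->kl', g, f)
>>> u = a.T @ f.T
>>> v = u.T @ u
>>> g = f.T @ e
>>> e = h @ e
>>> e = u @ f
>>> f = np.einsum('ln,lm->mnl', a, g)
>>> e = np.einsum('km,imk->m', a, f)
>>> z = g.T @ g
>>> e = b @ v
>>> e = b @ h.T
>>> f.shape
(29, 11, 5)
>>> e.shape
(11, 11)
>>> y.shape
()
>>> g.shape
(5, 29)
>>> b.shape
(11, 29)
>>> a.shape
(5, 11)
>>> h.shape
(11, 29)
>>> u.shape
(11, 29)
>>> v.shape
(29, 29)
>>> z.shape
(29, 29)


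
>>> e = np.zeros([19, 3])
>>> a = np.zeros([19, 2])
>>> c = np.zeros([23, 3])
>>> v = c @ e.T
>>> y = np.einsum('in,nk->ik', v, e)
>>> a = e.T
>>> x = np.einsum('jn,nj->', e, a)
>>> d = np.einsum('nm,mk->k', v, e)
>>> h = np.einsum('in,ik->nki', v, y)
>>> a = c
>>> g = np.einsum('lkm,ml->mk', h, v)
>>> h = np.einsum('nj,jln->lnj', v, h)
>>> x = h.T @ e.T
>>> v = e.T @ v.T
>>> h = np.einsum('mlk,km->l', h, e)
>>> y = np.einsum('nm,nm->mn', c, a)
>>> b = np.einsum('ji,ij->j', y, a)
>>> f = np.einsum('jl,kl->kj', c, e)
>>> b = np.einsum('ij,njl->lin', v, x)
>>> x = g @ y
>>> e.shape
(19, 3)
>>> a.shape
(23, 3)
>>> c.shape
(23, 3)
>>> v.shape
(3, 23)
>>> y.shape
(3, 23)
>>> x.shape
(23, 23)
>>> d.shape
(3,)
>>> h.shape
(23,)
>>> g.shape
(23, 3)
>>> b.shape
(19, 3, 19)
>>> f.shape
(19, 23)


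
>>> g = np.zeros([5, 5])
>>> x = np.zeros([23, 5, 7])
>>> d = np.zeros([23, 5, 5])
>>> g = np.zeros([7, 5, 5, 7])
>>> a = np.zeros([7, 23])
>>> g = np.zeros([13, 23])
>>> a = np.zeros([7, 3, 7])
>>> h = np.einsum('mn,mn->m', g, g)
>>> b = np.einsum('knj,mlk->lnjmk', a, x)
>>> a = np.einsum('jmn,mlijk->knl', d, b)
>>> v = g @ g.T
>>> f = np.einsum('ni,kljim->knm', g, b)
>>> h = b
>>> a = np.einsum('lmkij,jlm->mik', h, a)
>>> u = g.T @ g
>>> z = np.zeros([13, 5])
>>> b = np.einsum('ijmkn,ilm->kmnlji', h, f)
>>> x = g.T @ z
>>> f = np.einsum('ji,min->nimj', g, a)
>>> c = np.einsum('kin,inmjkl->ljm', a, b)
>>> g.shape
(13, 23)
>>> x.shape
(23, 5)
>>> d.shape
(23, 5, 5)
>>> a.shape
(3, 23, 7)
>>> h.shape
(5, 3, 7, 23, 7)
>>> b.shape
(23, 7, 7, 13, 3, 5)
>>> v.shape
(13, 13)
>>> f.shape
(7, 23, 3, 13)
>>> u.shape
(23, 23)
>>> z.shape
(13, 5)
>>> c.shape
(5, 13, 7)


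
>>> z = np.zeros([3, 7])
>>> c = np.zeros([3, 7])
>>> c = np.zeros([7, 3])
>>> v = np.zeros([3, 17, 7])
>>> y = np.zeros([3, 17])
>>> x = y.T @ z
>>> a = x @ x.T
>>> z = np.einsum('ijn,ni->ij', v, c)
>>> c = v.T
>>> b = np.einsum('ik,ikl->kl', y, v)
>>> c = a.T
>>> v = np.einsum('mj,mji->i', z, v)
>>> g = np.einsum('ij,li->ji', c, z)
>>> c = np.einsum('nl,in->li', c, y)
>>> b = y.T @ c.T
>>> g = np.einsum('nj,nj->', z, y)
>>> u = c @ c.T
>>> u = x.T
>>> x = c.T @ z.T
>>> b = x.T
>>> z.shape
(3, 17)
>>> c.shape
(17, 3)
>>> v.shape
(7,)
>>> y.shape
(3, 17)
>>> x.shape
(3, 3)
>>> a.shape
(17, 17)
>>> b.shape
(3, 3)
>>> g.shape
()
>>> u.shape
(7, 17)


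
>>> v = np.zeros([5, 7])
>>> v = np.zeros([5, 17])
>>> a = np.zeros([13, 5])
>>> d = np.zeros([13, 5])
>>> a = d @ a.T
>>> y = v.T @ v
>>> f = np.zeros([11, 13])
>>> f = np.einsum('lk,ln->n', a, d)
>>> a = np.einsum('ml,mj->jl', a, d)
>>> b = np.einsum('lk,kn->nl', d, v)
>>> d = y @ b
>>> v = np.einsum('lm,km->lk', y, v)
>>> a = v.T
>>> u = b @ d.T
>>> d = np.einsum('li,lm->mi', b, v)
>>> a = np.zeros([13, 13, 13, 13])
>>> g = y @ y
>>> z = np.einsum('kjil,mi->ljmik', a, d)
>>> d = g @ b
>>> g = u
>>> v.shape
(17, 5)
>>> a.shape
(13, 13, 13, 13)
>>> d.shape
(17, 13)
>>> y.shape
(17, 17)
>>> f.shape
(5,)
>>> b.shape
(17, 13)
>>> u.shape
(17, 17)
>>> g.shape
(17, 17)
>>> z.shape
(13, 13, 5, 13, 13)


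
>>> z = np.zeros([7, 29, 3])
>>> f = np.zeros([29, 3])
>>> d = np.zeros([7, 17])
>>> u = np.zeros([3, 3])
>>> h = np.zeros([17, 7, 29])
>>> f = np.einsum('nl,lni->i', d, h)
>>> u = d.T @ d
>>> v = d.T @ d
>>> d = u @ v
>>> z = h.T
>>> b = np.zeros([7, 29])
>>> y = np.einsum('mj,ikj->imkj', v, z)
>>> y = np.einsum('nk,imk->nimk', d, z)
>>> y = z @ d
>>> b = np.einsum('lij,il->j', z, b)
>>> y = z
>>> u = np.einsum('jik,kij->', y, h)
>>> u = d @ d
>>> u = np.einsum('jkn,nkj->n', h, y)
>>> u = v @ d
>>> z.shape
(29, 7, 17)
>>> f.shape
(29,)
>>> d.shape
(17, 17)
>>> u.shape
(17, 17)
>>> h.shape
(17, 7, 29)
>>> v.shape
(17, 17)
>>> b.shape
(17,)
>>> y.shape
(29, 7, 17)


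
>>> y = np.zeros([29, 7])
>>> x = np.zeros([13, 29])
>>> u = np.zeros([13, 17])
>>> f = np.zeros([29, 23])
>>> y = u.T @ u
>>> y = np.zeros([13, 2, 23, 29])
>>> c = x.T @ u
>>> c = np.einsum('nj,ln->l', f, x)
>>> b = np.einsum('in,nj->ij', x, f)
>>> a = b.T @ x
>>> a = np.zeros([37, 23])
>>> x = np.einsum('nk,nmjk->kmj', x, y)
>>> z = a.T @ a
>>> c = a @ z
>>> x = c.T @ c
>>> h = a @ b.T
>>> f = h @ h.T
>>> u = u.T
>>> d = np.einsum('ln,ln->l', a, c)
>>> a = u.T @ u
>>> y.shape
(13, 2, 23, 29)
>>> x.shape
(23, 23)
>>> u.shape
(17, 13)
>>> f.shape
(37, 37)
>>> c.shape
(37, 23)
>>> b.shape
(13, 23)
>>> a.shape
(13, 13)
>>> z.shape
(23, 23)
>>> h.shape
(37, 13)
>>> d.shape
(37,)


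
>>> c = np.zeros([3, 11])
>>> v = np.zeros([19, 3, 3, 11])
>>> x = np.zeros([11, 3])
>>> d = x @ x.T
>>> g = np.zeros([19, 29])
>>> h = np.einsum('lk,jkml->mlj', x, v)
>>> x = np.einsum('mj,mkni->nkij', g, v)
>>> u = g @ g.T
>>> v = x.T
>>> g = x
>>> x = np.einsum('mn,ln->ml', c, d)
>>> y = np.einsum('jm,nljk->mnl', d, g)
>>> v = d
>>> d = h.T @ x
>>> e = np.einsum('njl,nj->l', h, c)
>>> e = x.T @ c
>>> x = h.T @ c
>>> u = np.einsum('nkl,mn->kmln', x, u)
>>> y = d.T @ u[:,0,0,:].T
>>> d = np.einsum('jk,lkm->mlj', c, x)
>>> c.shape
(3, 11)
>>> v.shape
(11, 11)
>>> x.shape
(19, 11, 11)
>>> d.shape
(11, 19, 3)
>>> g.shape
(3, 3, 11, 29)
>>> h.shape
(3, 11, 19)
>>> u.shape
(11, 19, 11, 19)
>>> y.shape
(11, 11, 11)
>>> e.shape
(11, 11)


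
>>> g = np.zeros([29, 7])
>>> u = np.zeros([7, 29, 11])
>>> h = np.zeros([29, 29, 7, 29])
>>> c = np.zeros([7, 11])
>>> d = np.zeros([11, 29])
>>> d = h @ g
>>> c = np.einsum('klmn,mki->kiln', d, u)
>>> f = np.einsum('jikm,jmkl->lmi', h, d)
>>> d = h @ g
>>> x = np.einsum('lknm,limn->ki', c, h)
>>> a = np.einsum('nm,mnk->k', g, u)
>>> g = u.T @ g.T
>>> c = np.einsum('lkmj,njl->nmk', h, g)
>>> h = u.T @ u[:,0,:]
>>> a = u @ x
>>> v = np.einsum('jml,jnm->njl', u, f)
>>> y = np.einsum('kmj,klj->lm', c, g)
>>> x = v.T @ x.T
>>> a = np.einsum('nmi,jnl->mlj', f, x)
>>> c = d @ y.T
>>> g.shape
(11, 29, 29)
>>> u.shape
(7, 29, 11)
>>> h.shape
(11, 29, 11)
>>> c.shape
(29, 29, 7, 29)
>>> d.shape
(29, 29, 7, 7)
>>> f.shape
(7, 29, 29)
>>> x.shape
(11, 7, 11)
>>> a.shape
(29, 11, 11)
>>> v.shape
(29, 7, 11)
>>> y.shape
(29, 7)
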